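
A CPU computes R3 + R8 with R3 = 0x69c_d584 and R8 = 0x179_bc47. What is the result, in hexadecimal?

Add column by column in base 16, right to left:
  4+7 = b
  8+4 = c
  5+c = 1 carry 1
  d+b+1 = 9 carry 1
  c+9+1 = 6 carry 1
  9+7+1 = 1 carry 1
  6+1+1 = 8

0x81691cb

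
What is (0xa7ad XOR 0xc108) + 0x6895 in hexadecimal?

First 0xa7ad XOR 0xc108 = 0x66a5.
Add column by column in base 16, right to left:
  5+5 = a
  a+9 = 3 carry 1
  6+8+1 = f
  6+6 = c

0xcf3a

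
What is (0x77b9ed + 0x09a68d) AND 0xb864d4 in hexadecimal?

0x806050

Add column by column in base 16, right to left:
  d+d = a carry 1
  e+8+1 = 7 carry 1
  9+6+1 = 0 carry 1
  b+a+1 = 6 carry 1
  7+9+1 = 1 carry 1
  7+0+1 = 8
Sum = 0x81607a; now AND with 0xb864d4:
  8&b=8, 1&8=0, 6&6=6, 0&4=0, 7&d=5, a&4=0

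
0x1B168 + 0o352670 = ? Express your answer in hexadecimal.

0o352670 = 0x1D5B8 in hexadecimal.
Add column by column in base 16, right to left:
  8+8 = 0 carry 1
  6+B+1 = 2 carry 1
  1+5+1 = 7
  B+D = 8 carry 1
  1+1+1 = 3

0x38720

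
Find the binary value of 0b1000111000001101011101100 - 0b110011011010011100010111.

Subtract column by column in base 2:
  0-1 → 1 (borrow)
  0-1-1 → 0 (borrow)
  1-1-1 → 1 (borrow)
  1-0-1 → 0
  0-1 → 1 (borrow)
  1-0-1 → 0
  1-0 → 1
  1-0 → 1
  0-1 → 1 (borrow)
  1-1-1 → 1 (borrow)
  0-1-1 → 0 (borrow)
  1-0-1 → 0
  1-0 → 1
  0-1 → 1 (borrow)
  0-0-1 → 1 (borrow)
  0-1-1 → 0 (borrow)
  0-1-1 → 0 (borrow)
  0-0-1 → 1 (borrow)
  1-1-1 → 1 (borrow)
  1-1-1 → 1 (borrow)
  1-0-1 → 0
  0-0 → 0
  0-1 → 1 (borrow)
  0-1-1 → 0 (borrow)
  1-0-1 → 0

0b10011100111001111010101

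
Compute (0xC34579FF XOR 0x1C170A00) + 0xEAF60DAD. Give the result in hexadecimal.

0x1CA4881AC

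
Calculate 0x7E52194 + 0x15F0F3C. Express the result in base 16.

Add column by column in base 16, right to left:
  4+C = 0 carry 1
  9+3+1 = D
  1+F = 0 carry 1
  2+0+1 = 3
  5+F = 4 carry 1
  E+5+1 = 4 carry 1
  7+1+1 = 9

0x94430D0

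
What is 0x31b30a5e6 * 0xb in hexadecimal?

0x222b1720e2

Multiply each base-16 digit by 11, carrying:
  6×11 = 66 → write 2 carry 4
  e×11+4 = 158 → write e carry 9
  5×11+9 = 64 → write 0 carry 4
  a×11+4 = 114 → write 2 carry 7
  0×11+7 = 7 → write 7
  3×11 = 33 → write 1 carry 2
  b×11+2 = 123 → write b carry 7
  1×11+7 = 18 → write 2 carry 1
  3×11+1 = 34 → write 2 carry 2
  remaining carry: 2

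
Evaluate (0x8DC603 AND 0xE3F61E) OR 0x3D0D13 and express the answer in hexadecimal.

0xBDCF13

0x8DC603 AND 0xE3F61E = 0x81C602.
Then OR with 0x3D0D13.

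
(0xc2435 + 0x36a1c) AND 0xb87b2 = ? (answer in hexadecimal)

0xb8610

Add column by column in base 16, right to left:
  5+c = 1 carry 1
  3+1+1 = 5
  4+a = e
  2+6 = 8
  c+3 = f
Sum = 0xf8e51; now AND with 0xb87b2:
  f&b=b, 8&8=8, e&7=6, 5&b=1, 1&2=0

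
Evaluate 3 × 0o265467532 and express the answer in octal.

0o1040647016

Multiply each base-8 digit by 3, carrying:
  2×3 = 6 → write 6
  3×3 = 9 → write 1 carry 1
  5×3+1 = 16 → write 0 carry 2
  7×3+2 = 23 → write 7 carry 2
  6×3+2 = 20 → write 4 carry 2
  4×3+2 = 14 → write 6 carry 1
  5×3+1 = 16 → write 0 carry 2
  6×3+2 = 20 → write 4 carry 2
  2×3+2 = 8 → write 0 carry 1
  remaining carry: 1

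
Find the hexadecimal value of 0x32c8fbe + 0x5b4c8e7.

0x8e158a5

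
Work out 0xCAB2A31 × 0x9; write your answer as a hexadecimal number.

Multiply each base-16 digit by 9, carrying:
  1×9 = 9 → write 9
  3×9 = 27 → write B carry 1
  A×9+1 = 91 → write B carry 5
  2×9+5 = 23 → write 7 carry 1
  B×9+1 = 100 → write 4 carry 6
  A×9+6 = 96 → write 0 carry 6
  C×9+6 = 114 → write 2 carry 7
  remaining carry: 7

0x72047BB9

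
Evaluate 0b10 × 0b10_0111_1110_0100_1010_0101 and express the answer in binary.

Multiply each base-2 digit by 2, carrying:
  1×2 = 2 → write 0 carry 1
  0×2+1 = 1 → write 1
  1×2 = 2 → write 0 carry 1
  0×2+1 = 1 → write 1
  0×2 = 0 → write 0
  1×2 = 2 → write 0 carry 1
  0×2+1 = 1 → write 1
  1×2 = 2 → write 0 carry 1
  0×2+1 = 1 → write 1
  0×2 = 0 → write 0
  1×2 = 2 → write 0 carry 1
  0×2+1 = 1 → write 1
  0×2 = 0 → write 0
  1×2 = 2 → write 0 carry 1
  1×2+1 = 3 → write 1 carry 1
  1×2+1 = 3 → write 1 carry 1
  1×2+1 = 3 → write 1 carry 1
  1×2+1 = 3 → write 1 carry 1
  1×2+1 = 3 → write 1 carry 1
  0×2+1 = 1 → write 1
  0×2 = 0 → write 0
  1×2 = 2 → write 0 carry 1
  remaining carry: 1

0b10011111100100101001010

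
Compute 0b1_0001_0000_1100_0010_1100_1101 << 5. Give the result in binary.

Left shift by 5: append 5 zero bits.

0b100010000110000101100110100000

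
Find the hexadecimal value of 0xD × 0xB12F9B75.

0x8FF6AE4F1

Multiply each base-16 digit by 13, carrying:
  5×13 = 65 → write 1 carry 4
  7×13+4 = 95 → write F carry 5
  B×13+5 = 148 → write 4 carry 9
  9×13+9 = 126 → write E carry 7
  F×13+7 = 202 → write A carry 12
  2×13+12 = 38 → write 6 carry 2
  1×13+2 = 15 → write F
  B×13 = 143 → write F carry 8
  remaining carry: 8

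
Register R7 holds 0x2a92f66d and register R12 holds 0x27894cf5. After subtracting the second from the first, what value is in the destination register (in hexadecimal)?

0x309a978

Subtract column by column in base 16:
  d-5 → 8
  6-f → 7 (borrow)
  6-c-1 → 9 (borrow)
  f-4-1 → a
  2-9 → 9 (borrow)
  9-8-1 → 0
  a-7 → 3
  2-2 → 0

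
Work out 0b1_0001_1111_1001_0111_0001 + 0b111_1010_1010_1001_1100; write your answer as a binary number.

0b110011010010000001101

Add column by column in base 2, right to left:
  1+0 = 1
  0+0 = 0
  0+1 = 1
  0+1 = 1
  1+1 = 0 carry 1
  1+0+1 = 0 carry 1
  1+0+1 = 0 carry 1
  0+1+1 = 0 carry 1
  1+0+1 = 0 carry 1
  0+1+1 = 0 carry 1
  0+0+1 = 1
  1+1 = 0 carry 1
  1+0+1 = 0 carry 1
  1+1+1 = 1 carry 1
  1+0+1 = 0 carry 1
  1+1+1 = 1 carry 1
  1+1+1 = 1 carry 1
  0+1+1 = 0 carry 1
  0+1+1 = 0 carry 1
  0+0+1 = 1
  1+0 = 1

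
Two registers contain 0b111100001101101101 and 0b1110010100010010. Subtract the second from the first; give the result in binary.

0b101101111001011011

Subtract column by column in base 2:
  1-0 → 1
  0-1 → 1 (borrow)
  1-0-1 → 0
  1-0 → 1
  0-1 → 1 (borrow)
  1-0-1 → 0
  1-0 → 1
  0-0 → 0
  1-1 → 0
  1-0 → 1
  0-1 → 1 (borrow)
  0-0-1 → 1 (borrow)
  0-0-1 → 1 (borrow)
  0-1-1 → 0 (borrow)
  1-1-1 → 1 (borrow)
  1-1-1 → 1 (borrow)
  1-0-1 → 0
  1-0 → 1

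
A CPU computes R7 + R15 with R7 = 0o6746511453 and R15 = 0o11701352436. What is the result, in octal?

Add column by column in base 8, right to left:
  3+6 = 1 carry 1
  5+3+1 = 1 carry 1
  4+4+1 = 1 carry 1
  1+2+1 = 4
  1+5 = 6
  5+3 = 0 carry 1
  6+1+1 = 0 carry 1
  4+0+1 = 5
  7+7 = 6 carry 1
  6+1+1 = 0 carry 1
  0+1+1 = 2

0o20650064111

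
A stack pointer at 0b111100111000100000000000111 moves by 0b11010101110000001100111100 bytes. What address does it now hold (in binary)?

Add column by column in base 2, right to left:
  1+0 = 1
  1+0 = 1
  1+1 = 0 carry 1
  0+1+1 = 0 carry 1
  0+1+1 = 0 carry 1
  0+1+1 = 0 carry 1
  0+0+1 = 1
  0+0 = 0
  0+1 = 1
  0+1 = 1
  0+0 = 0
  0+0 = 0
  0+0 = 0
  0+0 = 0
  1+0 = 1
  0+0 = 0
  0+1 = 1
  0+1 = 1
  1+1 = 0 carry 1
  1+0+1 = 0 carry 1
  1+1+1 = 1 carry 1
  0+0+1 = 1
  0+1 = 1
  1+0 = 1
  1+1 = 0 carry 1
  1+1+1 = 1 carry 1
  1+0+1 = 0 carry 1
  final carry 1

0b1010111100110100001101000011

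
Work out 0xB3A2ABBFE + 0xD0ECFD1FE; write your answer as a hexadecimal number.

0x1848FA8DFC

Add column by column in base 16, right to left:
  E+E = C carry 1
  F+F+1 = F carry 1
  B+1+1 = D
  B+D = 8 carry 1
  A+F+1 = A carry 1
  2+C+1 = F
  A+E = 8 carry 1
  3+0+1 = 4
  B+D = 8 carry 1
  final carry 1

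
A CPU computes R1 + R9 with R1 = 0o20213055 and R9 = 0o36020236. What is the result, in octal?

Add column by column in base 8, right to left:
  5+6 = 3 carry 1
  5+3+1 = 1 carry 1
  0+2+1 = 3
  3+0 = 3
  1+2 = 3
  2+0 = 2
  0+6 = 6
  2+3 = 5

0o56233313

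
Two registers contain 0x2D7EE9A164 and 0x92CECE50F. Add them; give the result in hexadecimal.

Add column by column in base 16, right to left:
  4+F = 3 carry 1
  6+0+1 = 7
  1+5 = 6
  A+E = 8 carry 1
  9+C+1 = 6 carry 1
  E+E+1 = D carry 1
  E+C+1 = B carry 1
  7+2+1 = A
  D+9 = 6 carry 1
  2+0+1 = 3

0x36ABD68673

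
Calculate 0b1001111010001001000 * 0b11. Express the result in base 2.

Multiply each base-2 digit by 3, carrying:
  0×3 = 0 → write 0
  0×3 = 0 → write 0
  0×3 = 0 → write 0
  1×3 = 3 → write 1 carry 1
  0×3+1 = 1 → write 1
  0×3 = 0 → write 0
  1×3 = 3 → write 1 carry 1
  0×3+1 = 1 → write 1
  0×3 = 0 → write 0
  0×3 = 0 → write 0
  1×3 = 3 → write 1 carry 1
  0×3+1 = 1 → write 1
  1×3 = 3 → write 1 carry 1
  1×3+1 = 4 → write 0 carry 2
  1×3+2 = 5 → write 1 carry 2
  1×3+2 = 5 → write 1 carry 2
  0×3+2 = 2 → write 0 carry 1
  0×3+1 = 1 → write 1
  1×3 = 3 → write 1 carry 1
  remaining carry: 1

0b11101101110011011000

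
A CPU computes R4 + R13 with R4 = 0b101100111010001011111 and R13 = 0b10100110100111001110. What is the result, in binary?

0b1000001101111000101101

Add column by column in base 2, right to left:
  1+0 = 1
  1+1 = 0 carry 1
  1+1+1 = 1 carry 1
  1+1+1 = 1 carry 1
  1+0+1 = 0 carry 1
  0+0+1 = 1
  1+1 = 0 carry 1
  0+1+1 = 0 carry 1
  0+1+1 = 0 carry 1
  0+0+1 = 1
  1+0 = 1
  0+1 = 1
  1+0 = 1
  1+1 = 0 carry 1
  1+1+1 = 1 carry 1
  0+0+1 = 1
  0+0 = 0
  1+1 = 0 carry 1
  1+0+1 = 0 carry 1
  0+1+1 = 0 carry 1
  1+0+1 = 0 carry 1
  final carry 1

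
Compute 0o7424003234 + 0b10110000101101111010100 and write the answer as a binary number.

0b111100101010000110001001110000

0o7424003234 = 0b111100010100000000011010011100 in binary.
Add column by column in base 2, right to left:
  0+0 = 0
  0+0 = 0
  1+1 = 0 carry 1
  1+0+1 = 0 carry 1
  1+1+1 = 1 carry 1
  0+0+1 = 1
  0+1 = 1
  1+1 = 0 carry 1
  0+1+1 = 0 carry 1
  1+1+1 = 1 carry 1
  1+0+1 = 0 carry 1
  0+1+1 = 0 carry 1
  0+1+1 = 0 carry 1
  0+0+1 = 1
  0+1 = 1
  0+0 = 0
  0+0 = 0
  0+0 = 0
  0+0 = 0
  0+1 = 1
  1+1 = 0 carry 1
  0+0+1 = 1
  1+1 = 0 carry 1
  0+0+1 = 1
  0+0 = 0
  0+0 = 0
  1+0 = 1
  1+0 = 1
  1+0 = 1
  1+0 = 1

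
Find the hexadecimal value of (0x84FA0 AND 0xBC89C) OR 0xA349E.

0x84FA0 AND 0xBC89C = 0x84880.
Then OR with 0xA349E.

0xA7C9E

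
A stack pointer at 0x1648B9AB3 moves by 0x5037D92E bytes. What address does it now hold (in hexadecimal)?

0x1B4C373E1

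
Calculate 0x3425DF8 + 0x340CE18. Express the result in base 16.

0x6832C10

Add column by column in base 16, right to left:
  8+8 = 0 carry 1
  F+1+1 = 1 carry 1
  D+E+1 = C carry 1
  5+C+1 = 2 carry 1
  2+0+1 = 3
  4+4 = 8
  3+3 = 6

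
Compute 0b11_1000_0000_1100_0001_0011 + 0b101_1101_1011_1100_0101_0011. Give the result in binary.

Add column by column in base 2, right to left:
  1+1 = 0 carry 1
  1+1+1 = 1 carry 1
  0+0+1 = 1
  0+0 = 0
  1+1 = 0 carry 1
  0+0+1 = 1
  0+1 = 1
  0+0 = 0
  0+0 = 0
  0+0 = 0
  1+1 = 0 carry 1
  1+1+1 = 1 carry 1
  0+1+1 = 0 carry 1
  0+1+1 = 0 carry 1
  0+0+1 = 1
  0+1 = 1
  0+1 = 1
  0+0 = 0
  0+1 = 1
  1+1 = 0 carry 1
  1+1+1 = 1 carry 1
  1+0+1 = 0 carry 1
  0+1+1 = 0 carry 1
  final carry 1

0b100101011100100001100110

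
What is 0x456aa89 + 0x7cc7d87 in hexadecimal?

0xc232810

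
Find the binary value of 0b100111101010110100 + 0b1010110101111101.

0b110010100000110001

Add column by column in base 2, right to left:
  0+1 = 1
  0+0 = 0
  1+1 = 0 carry 1
  0+1+1 = 0 carry 1
  1+1+1 = 1 carry 1
  1+1+1 = 1 carry 1
  0+1+1 = 0 carry 1
  1+0+1 = 0 carry 1
  0+1+1 = 0 carry 1
  1+0+1 = 0 carry 1
  0+1+1 = 0 carry 1
  1+1+1 = 1 carry 1
  1+0+1 = 0 carry 1
  1+1+1 = 1 carry 1
  1+0+1 = 0 carry 1
  0+1+1 = 0 carry 1
  0+0+1 = 1
  1+0 = 1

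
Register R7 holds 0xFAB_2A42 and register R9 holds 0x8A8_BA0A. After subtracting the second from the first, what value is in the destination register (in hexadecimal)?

0x7027038

Subtract column by column in base 16:
  2-A → 8 (borrow)
  4-0-1 → 3
  A-A → 0
  2-B → 7 (borrow)
  B-8-1 → 2
  A-A → 0
  F-8 → 7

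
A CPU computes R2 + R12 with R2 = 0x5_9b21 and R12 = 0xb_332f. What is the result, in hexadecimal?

0x10ce50

Add column by column in base 16, right to left:
  1+f = 0 carry 1
  2+2+1 = 5
  b+3 = e
  9+3 = c
  5+b = 0 carry 1
  final carry 1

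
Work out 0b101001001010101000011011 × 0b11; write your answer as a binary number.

0b1111011011111111001010001

Multiply each base-2 digit by 3, carrying:
  1×3 = 3 → write 1 carry 1
  1×3+1 = 4 → write 0 carry 2
  0×3+2 = 2 → write 0 carry 1
  1×3+1 = 4 → write 0 carry 2
  1×3+2 = 5 → write 1 carry 2
  0×3+2 = 2 → write 0 carry 1
  0×3+1 = 1 → write 1
  0×3 = 0 → write 0
  0×3 = 0 → write 0
  1×3 = 3 → write 1 carry 1
  0×3+1 = 1 → write 1
  1×3 = 3 → write 1 carry 1
  0×3+1 = 1 → write 1
  1×3 = 3 → write 1 carry 1
  0×3+1 = 1 → write 1
  1×3 = 3 → write 1 carry 1
  0×3+1 = 1 → write 1
  0×3 = 0 → write 0
  1×3 = 3 → write 1 carry 1
  0×3+1 = 1 → write 1
  0×3 = 0 → write 0
  1×3 = 3 → write 1 carry 1
  0×3+1 = 1 → write 1
  1×3 = 3 → write 1 carry 1
  remaining carry: 1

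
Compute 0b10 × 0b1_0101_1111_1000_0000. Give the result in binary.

0b101011111100000000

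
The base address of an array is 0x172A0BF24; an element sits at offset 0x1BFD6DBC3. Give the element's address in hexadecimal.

0x332779AE7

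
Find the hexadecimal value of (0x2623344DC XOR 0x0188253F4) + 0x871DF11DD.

0xAEC902905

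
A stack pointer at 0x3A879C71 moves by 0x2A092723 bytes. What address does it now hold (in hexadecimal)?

Add column by column in base 16, right to left:
  1+3 = 4
  7+2 = 9
  C+7 = 3 carry 1
  9+2+1 = C
  7+9 = 0 carry 1
  8+0+1 = 9
  A+A = 4 carry 1
  3+2+1 = 6

0x6490C394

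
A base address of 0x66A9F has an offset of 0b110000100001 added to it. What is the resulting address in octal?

0x66A9F = 0o1465237 in octal.
0b110000100001 = 0o6041 in octal.
Add column by column in base 8, right to left:
  7+1 = 0 carry 1
  3+4+1 = 0 carry 1
  2+0+1 = 3
  5+6 = 3 carry 1
  6+0+1 = 7
  4+0 = 4
  1+0 = 1

0o1473300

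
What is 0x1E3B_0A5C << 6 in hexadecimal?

0x78EC29700

6 bits is not a whole number of base-16 digits; in binary: 11110001110110000101001011100 << 6 = 11110001110110000101001011100000000.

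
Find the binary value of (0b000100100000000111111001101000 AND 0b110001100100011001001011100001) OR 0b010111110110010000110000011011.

0b000100100000000111111001101000 AND 0b110001100100011001001011100001 = 0b000000100000000001001001100000.
Then OR with 0b010111110110010000110000011011.

0b10111110110010001111001111011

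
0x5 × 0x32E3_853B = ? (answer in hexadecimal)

Multiply each base-16 digit by 5, carrying:
  B×5 = 55 → write 7 carry 3
  3×5+3 = 18 → write 2 carry 1
  5×5+1 = 26 → write A carry 1
  8×5+1 = 41 → write 9 carry 2
  3×5+2 = 17 → write 1 carry 1
  E×5+1 = 71 → write 7 carry 4
  2×5+4 = 14 → write E
  3×5 = 15 → write F

0xFE719A27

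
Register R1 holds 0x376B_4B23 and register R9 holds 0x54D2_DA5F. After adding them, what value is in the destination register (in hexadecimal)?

0x8C3E2582

Add column by column in base 16, right to left:
  3+F = 2 carry 1
  2+5+1 = 8
  B+A = 5 carry 1
  4+D+1 = 2 carry 1
  B+2+1 = E
  6+D = 3 carry 1
  7+4+1 = C
  3+5 = 8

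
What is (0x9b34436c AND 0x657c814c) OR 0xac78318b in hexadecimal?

0xad7c31cf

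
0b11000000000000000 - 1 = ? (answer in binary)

The trailing 15 digits are 0, so subtracting 1 borrows through: they become 1 and the next digit up decrements.

0b10111111111111111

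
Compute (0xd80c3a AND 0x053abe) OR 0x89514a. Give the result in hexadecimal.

0xd80c3a AND 0x053abe = 0x00083a.
Then OR with 0x89514a.

0x89597a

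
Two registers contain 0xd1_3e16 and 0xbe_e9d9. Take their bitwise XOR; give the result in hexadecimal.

XOR each hex digit independently (no carries):
  d^b=6, 1^e=f, 3^e=d, e^9=7, 1^d=c, 6^9=f

0x6fd7cf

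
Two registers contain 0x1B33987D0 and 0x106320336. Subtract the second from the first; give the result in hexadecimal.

Subtract column by column in base 16:
  0-6 → A (borrow)
  D-3-1 → 9
  7-3 → 4
  8-0 → 8
  9-2 → 7
  3-3 → 0
  3-6 → D (borrow)
  B-0-1 → A
  1-1 → 0

0xAD07849A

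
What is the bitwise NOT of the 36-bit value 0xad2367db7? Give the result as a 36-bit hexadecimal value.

0x52dc98248

Each hex digit d becomes f−d:
  a→5, d→2, 2→d, 3→c, 6→9, 7→8, d→2, b→4, 7→8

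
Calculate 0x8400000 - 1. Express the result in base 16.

0x83FFFFF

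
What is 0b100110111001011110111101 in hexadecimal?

Group the bits into nibbles: 1001 1011 1001 0111 1011 1101 → 9B97BD.

0x9B97BD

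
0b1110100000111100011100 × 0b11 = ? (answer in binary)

0b101011100010110101010100

Multiply each base-2 digit by 3, carrying:
  0×3 = 0 → write 0
  0×3 = 0 → write 0
  1×3 = 3 → write 1 carry 1
  1×3+1 = 4 → write 0 carry 2
  1×3+2 = 5 → write 1 carry 2
  0×3+2 = 2 → write 0 carry 1
  0×3+1 = 1 → write 1
  0×3 = 0 → write 0
  1×3 = 3 → write 1 carry 1
  1×3+1 = 4 → write 0 carry 2
  1×3+2 = 5 → write 1 carry 2
  1×3+2 = 5 → write 1 carry 2
  0×3+2 = 2 → write 0 carry 1
  0×3+1 = 1 → write 1
  0×3 = 0 → write 0
  0×3 = 0 → write 0
  0×3 = 0 → write 0
  1×3 = 3 → write 1 carry 1
  0×3+1 = 1 → write 1
  1×3 = 3 → write 1 carry 1
  1×3+1 = 4 → write 0 carry 2
  1×3+2 = 5 → write 1 carry 2
  remaining carry: 10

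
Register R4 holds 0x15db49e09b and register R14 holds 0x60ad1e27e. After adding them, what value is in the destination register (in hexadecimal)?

0x1be61bc319

Add column by column in base 16, right to left:
  b+e = 9 carry 1
  9+7+1 = 1 carry 1
  0+2+1 = 3
  e+e = c carry 1
  9+1+1 = b
  4+d = 1 carry 1
  b+a+1 = 6 carry 1
  d+0+1 = e
  5+6 = b
  1+0 = 1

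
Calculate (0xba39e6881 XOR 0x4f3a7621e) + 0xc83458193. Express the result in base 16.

First 0xba39e6881 XOR 0x4f3a7621e = 0xf50390a9f.
Add column by column in base 16, right to left:
  f+3 = 2 carry 1
  9+9+1 = 3 carry 1
  a+1+1 = c
  0+8 = 8
  9+5 = e
  3+4 = 7
  0+3 = 3
  5+8 = d
  f+c = b carry 1
  final carry 1

0x1bd37e8c32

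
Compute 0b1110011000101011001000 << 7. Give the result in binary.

Left shift by 7: append 7 zero bits.

0b11100110001010110010000000000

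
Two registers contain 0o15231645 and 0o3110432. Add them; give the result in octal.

Add column by column in base 8, right to left:
  5+2 = 7
  4+3 = 7
  6+4 = 2 carry 1
  1+0+1 = 2
  3+1 = 4
  2+1 = 3
  5+3 = 0 carry 1
  1+0+1 = 2

0o20342277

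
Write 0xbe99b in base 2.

0b10111110100110011011

Expand each hex digit to 4 bits: b=1011 e=1110 9=1001 9=1001 b=1011.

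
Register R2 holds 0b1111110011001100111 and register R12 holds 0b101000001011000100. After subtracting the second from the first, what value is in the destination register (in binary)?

Subtract column by column in base 2:
  1-0 → 1
  1-0 → 1
  1-1 → 0
  0-0 → 0
  0-0 → 0
  1-0 → 1
  1-1 → 0
  0-1 → 1 (borrow)
  0-0-1 → 1 (borrow)
  1-1-1 → 1 (borrow)
  1-0-1 → 0
  0-0 → 0
  0-0 → 0
  1-0 → 1
  1-0 → 1
  1-1 → 0
  1-0 → 1
  1-1 → 0
  1-0 → 1

0b1010110001110100011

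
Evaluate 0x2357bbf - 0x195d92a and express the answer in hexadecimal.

Subtract column by column in base 16:
  f-a → 5
  b-2 → 9
  b-9 → 2
  7-d → a (borrow)
  5-5-1 → f (borrow)
  3-9-1 → 9 (borrow)
  2-1-1 → 0

0x9fa295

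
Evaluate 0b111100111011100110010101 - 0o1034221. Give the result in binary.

0o1034221 = 0b1000011100010010001 in binary.
Subtract column by column in base 2:
  1-1 → 0
  0-0 → 0
  1-0 → 1
  0-0 → 0
  1-1 → 0
  0-0 → 0
  0-0 → 0
  1-1 → 0
  1-0 → 1
  0-0 → 0
  0-0 → 0
  1-1 → 0
  1-1 → 0
  1-1 → 0
  0-0 → 0
  1-0 → 1
  1-0 → 1
  1-0 → 1
  0-1 → 1 (borrow)
  0-0-1 → 1 (borrow)
  1-0-1 → 0
  1-0 → 1
  1-0 → 1
  1-0 → 1

0b111011111000000100000100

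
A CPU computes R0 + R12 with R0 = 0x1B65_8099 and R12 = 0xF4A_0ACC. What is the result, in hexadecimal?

0x2AAF8B65

Add column by column in base 16, right to left:
  9+C = 5 carry 1
  9+C+1 = 6 carry 1
  0+A+1 = B
  8+0 = 8
  5+A = F
  6+4 = A
  B+F = A carry 1
  1+0+1 = 2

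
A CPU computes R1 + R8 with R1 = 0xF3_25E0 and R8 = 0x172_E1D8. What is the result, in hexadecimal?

Add column by column in base 16, right to left:
  0+8 = 8
  E+D = B carry 1
  5+1+1 = 7
  2+E = 0 carry 1
  3+2+1 = 6
  F+7 = 6 carry 1
  0+1+1 = 2

0x26607B8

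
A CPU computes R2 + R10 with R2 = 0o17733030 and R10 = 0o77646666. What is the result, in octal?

0o117601716

Add column by column in base 8, right to left:
  0+6 = 6
  3+6 = 1 carry 1
  0+6+1 = 7
  3+6 = 1 carry 1
  3+4+1 = 0 carry 1
  7+6+1 = 6 carry 1
  7+7+1 = 7 carry 1
  1+7+1 = 1 carry 1
  final carry 1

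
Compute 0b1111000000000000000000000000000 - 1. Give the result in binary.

0b1110111111111111111111111111111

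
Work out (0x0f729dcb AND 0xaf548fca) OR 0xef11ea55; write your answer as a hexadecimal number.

0x0f729dcb AND 0xaf548fca = 0x0f508dca.
Then OR with 0xef11ea55.

0xef51efdf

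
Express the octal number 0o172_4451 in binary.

0b1111010100100101001

Each octal digit is 3 bits: 1=001 7=111 2=010 4=100 4=100 5=101 1=001.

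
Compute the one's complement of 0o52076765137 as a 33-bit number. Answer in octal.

0o25701012640

Each oct digit d becomes 7−d:
  5→2, 2→5, 0→7, 7→0, 6→1, 7→0, 6→1, 5→2, 1→6, 3→4, 7→0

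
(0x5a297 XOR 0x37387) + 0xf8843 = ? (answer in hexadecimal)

0x165953

First 0x5a297 XOR 0x37387 = 0x6d110.
Add column by column in base 16, right to left:
  0+3 = 3
  1+4 = 5
  1+8 = 9
  d+8 = 5 carry 1
  6+f+1 = 6 carry 1
  final carry 1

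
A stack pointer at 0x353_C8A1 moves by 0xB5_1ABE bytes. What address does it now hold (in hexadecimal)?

Add column by column in base 16, right to left:
  1+E = F
  A+B = 5 carry 1
  8+A+1 = 3 carry 1
  C+1+1 = E
  3+5 = 8
  5+B = 0 carry 1
  3+0+1 = 4

0x408E35F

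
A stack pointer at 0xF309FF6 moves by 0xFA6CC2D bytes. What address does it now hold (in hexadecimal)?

Add column by column in base 16, right to left:
  6+D = 3 carry 1
  F+2+1 = 2 carry 1
  F+C+1 = C carry 1
  9+C+1 = 6 carry 1
  0+6+1 = 7
  3+A = D
  F+F = E carry 1
  final carry 1

0x1ED76C23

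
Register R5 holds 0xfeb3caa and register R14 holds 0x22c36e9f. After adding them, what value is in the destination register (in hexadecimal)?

Add column by column in base 16, right to left:
  a+f = 9 carry 1
  a+9+1 = 4 carry 1
  c+e+1 = b carry 1
  3+6+1 = a
  b+3 = e
  e+c = a carry 1
  f+2+1 = 2 carry 1
  0+2+1 = 3

0x32aeab49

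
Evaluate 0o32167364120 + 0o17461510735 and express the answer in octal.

Add column by column in base 8, right to left:
  0+5 = 5
  2+3 = 5
  1+7 = 0 carry 1
  4+0+1 = 5
  6+1 = 7
  3+5 = 0 carry 1
  7+1+1 = 1 carry 1
  6+6+1 = 5 carry 1
  1+4+1 = 6
  2+7 = 1 carry 1
  3+1+1 = 5

0o51651075055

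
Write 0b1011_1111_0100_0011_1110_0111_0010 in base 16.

Group the bits into nibbles: 1011 1111 0100 0011 1110 0111 0010 → BF43E72.

0xBF43E72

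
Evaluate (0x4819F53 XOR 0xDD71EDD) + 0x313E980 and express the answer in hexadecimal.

0xC6A6B0E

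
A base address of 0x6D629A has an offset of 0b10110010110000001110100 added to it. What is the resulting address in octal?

0x6D629A = 0o33261232 in octal.
0b10110010110000001110100 = 0o26260164 in octal.
Add column by column in base 8, right to left:
  2+4 = 6
  3+6 = 1 carry 1
  2+1+1 = 4
  1+0 = 1
  6+6 = 4 carry 1
  2+2+1 = 5
  3+6 = 1 carry 1
  3+2+1 = 6

0o61541416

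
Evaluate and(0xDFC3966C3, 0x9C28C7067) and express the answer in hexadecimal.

AND each hex digit independently (no carries):
  D&9=9, F&C=C, C&2=0, 3&8=0, 9&C=8, 6&7=6, 6&0=0, C&6=4, 3&7=3

0x9C0086043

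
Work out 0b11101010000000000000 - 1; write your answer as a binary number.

0b11101001111111111111

The trailing 13 digits are 0, so subtracting 1 borrows through: they become 1 and the next digit up decrements.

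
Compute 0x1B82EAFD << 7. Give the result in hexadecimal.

0xDC1757E80

7 bits is not a whole number of base-16 digits; in binary: 11011100000101110101011111101 << 7 = 110111000001011101010111111010000000.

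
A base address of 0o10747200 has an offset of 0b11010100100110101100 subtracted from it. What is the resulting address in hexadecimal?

0o10747200 = 0x23ce80 in hexadecimal.
0b11010100100110101100 = 0xd49ac in hexadecimal.
Subtract column by column in base 16:
  0-c → 4 (borrow)
  8-a-1 → d (borrow)
  e-9-1 → 4
  c-4 → 8
  3-d → 6 (borrow)
  2-0-1 → 1

0x1684d4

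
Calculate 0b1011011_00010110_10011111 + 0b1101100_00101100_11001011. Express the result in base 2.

0b110001110100001101101010

Add column by column in base 2, right to left:
  1+1 = 0 carry 1
  1+1+1 = 1 carry 1
  1+0+1 = 0 carry 1
  1+1+1 = 1 carry 1
  1+0+1 = 0 carry 1
  0+0+1 = 1
  0+1 = 1
  1+1 = 0 carry 1
  0+0+1 = 1
  1+0 = 1
  1+1 = 0 carry 1
  0+1+1 = 0 carry 1
  1+0+1 = 0 carry 1
  0+1+1 = 0 carry 1
  0+0+1 = 1
  0+0 = 0
  1+0 = 1
  1+0 = 1
  0+1 = 1
  1+1 = 0 carry 1
  1+0+1 = 0 carry 1
  0+1+1 = 0 carry 1
  1+1+1 = 1 carry 1
  final carry 1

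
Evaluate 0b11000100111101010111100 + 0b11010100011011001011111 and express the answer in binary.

0b110011001011000100011011

Add column by column in base 2, right to left:
  0+1 = 1
  0+1 = 1
  1+1 = 0 carry 1
  1+1+1 = 1 carry 1
  1+1+1 = 1 carry 1
  1+0+1 = 0 carry 1
  0+1+1 = 0 carry 1
  1+0+1 = 0 carry 1
  0+0+1 = 1
  1+1 = 0 carry 1
  0+1+1 = 0 carry 1
  1+0+1 = 0 carry 1
  1+1+1 = 1 carry 1
  1+1+1 = 1 carry 1
  1+0+1 = 0 carry 1
  0+0+1 = 1
  0+0 = 0
  1+1 = 0 carry 1
  0+0+1 = 1
  0+1 = 1
  0+0 = 0
  1+1 = 0 carry 1
  1+1+1 = 1 carry 1
  final carry 1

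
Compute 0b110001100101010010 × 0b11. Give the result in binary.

0b10010100101111110110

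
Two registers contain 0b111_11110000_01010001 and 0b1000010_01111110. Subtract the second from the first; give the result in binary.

0b1111010110111010011

Subtract column by column in base 2:
  1-0 → 1
  0-1 → 1 (borrow)
  0-1-1 → 0 (borrow)
  0-1-1 → 0 (borrow)
  1-1-1 → 1 (borrow)
  0-1-1 → 0 (borrow)
  1-1-1 → 1 (borrow)
  0-0-1 → 1 (borrow)
  0-0-1 → 1 (borrow)
  0-1-1 → 0 (borrow)
  0-0-1 → 1 (borrow)
  0-0-1 → 1 (borrow)
  1-0-1 → 0
  1-0 → 1
  1-1 → 0
  1-0 → 1
  1-0 → 1
  1-0 → 1
  1-0 → 1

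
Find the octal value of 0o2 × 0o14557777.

Multiply each base-8 digit by 2, carrying:
  7×2 = 14 → write 6 carry 1
  7×2+1 = 15 → write 7 carry 1
  7×2+1 = 15 → write 7 carry 1
  7×2+1 = 15 → write 7 carry 1
  5×2+1 = 11 → write 3 carry 1
  5×2+1 = 11 → write 3 carry 1
  4×2+1 = 9 → write 1 carry 1
  1×2+1 = 3 → write 3

0o31337776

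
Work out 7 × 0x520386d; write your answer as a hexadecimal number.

0x23e18afb

Multiply each base-16 digit by 7, carrying:
  d×7 = 91 → write b carry 5
  6×7+5 = 47 → write f carry 2
  8×7+2 = 58 → write a carry 3
  3×7+3 = 24 → write 8 carry 1
  0×7+1 = 1 → write 1
  2×7 = 14 → write e
  5×7 = 35 → write 3 carry 2
  remaining carry: 2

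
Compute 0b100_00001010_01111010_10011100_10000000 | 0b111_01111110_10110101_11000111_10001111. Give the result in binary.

0b11101111110111111111101111110001111

OR bit by bit (1 where either bit is 1):
  10000001010011110101001110010000000
| 11101111110101101011100011110001111
= 11101111110111111111101111110001111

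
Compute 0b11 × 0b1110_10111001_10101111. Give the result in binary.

0b1011000010110100001101

Multiply each base-2 digit by 3, carrying:
  1×3 = 3 → write 1 carry 1
  1×3+1 = 4 → write 0 carry 2
  1×3+2 = 5 → write 1 carry 2
  1×3+2 = 5 → write 1 carry 2
  0×3+2 = 2 → write 0 carry 1
  1×3+1 = 4 → write 0 carry 2
  0×3+2 = 2 → write 0 carry 1
  1×3+1 = 4 → write 0 carry 2
  1×3+2 = 5 → write 1 carry 2
  0×3+2 = 2 → write 0 carry 1
  0×3+1 = 1 → write 1
  1×3 = 3 → write 1 carry 1
  1×3+1 = 4 → write 0 carry 2
  1×3+2 = 5 → write 1 carry 2
  0×3+2 = 2 → write 0 carry 1
  1×3+1 = 4 → write 0 carry 2
  0×3+2 = 2 → write 0 carry 1
  1×3+1 = 4 → write 0 carry 2
  1×3+2 = 5 → write 1 carry 2
  1×3+2 = 5 → write 1 carry 2
  remaining carry: 10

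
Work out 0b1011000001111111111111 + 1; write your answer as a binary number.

The trailing 13 digits are 1 (max in base 2), so adding 1 cascades: they roll to 0 and the next digit up increments.

0b1011000010000000000000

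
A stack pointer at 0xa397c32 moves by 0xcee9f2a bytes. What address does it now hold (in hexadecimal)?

Add column by column in base 16, right to left:
  2+a = c
  3+2 = 5
  c+f = b carry 1
  7+9+1 = 1 carry 1
  9+e+1 = 8 carry 1
  3+e+1 = 2 carry 1
  a+c+1 = 7 carry 1
  final carry 1

0x17281b5c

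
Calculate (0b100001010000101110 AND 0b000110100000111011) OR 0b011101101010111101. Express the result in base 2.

0b11101101010111111

0b100001010000101110 AND 0b000110100000111011 = 0b000000000000101010.
Then OR with 0b011101101010111101.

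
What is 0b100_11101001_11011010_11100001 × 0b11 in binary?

Multiply each base-2 digit by 3, carrying:
  1×3 = 3 → write 1 carry 1
  0×3+1 = 1 → write 1
  0×3 = 0 → write 0
  0×3 = 0 → write 0
  0×3 = 0 → write 0
  1×3 = 3 → write 1 carry 1
  1×3+1 = 4 → write 0 carry 2
  1×3+2 = 5 → write 1 carry 2
  0×3+2 = 2 → write 0 carry 1
  1×3+1 = 4 → write 0 carry 2
  0×3+2 = 2 → write 0 carry 1
  1×3+1 = 4 → write 0 carry 2
  1×3+2 = 5 → write 1 carry 2
  0×3+2 = 2 → write 0 carry 1
  1×3+1 = 4 → write 0 carry 2
  1×3+2 = 5 → write 1 carry 2
  1×3+2 = 5 → write 1 carry 2
  0×3+2 = 2 → write 0 carry 1
  0×3+1 = 1 → write 1
  1×3 = 3 → write 1 carry 1
  0×3+1 = 1 → write 1
  1×3 = 3 → write 1 carry 1
  1×3+1 = 4 → write 0 carry 2
  1×3+2 = 5 → write 1 carry 2
  0×3+2 = 2 → write 0 carry 1
  0×3+1 = 1 → write 1
  1×3 = 3 → write 1 carry 1
  remaining carry: 1

0b1110101111011001000010100011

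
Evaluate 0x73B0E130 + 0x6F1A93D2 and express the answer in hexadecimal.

0xE2CB7502

Add column by column in base 16, right to left:
  0+2 = 2
  3+D = 0 carry 1
  1+3+1 = 5
  E+9 = 7 carry 1
  0+A+1 = B
  B+1 = C
  3+F = 2 carry 1
  7+6+1 = E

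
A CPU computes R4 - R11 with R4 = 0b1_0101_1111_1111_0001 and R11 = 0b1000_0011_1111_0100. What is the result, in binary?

Subtract column by column in base 2:
  1-0 → 1
  0-0 → 0
  0-1 → 1 (borrow)
  0-0-1 → 1 (borrow)
  1-1-1 → 1 (borrow)
  1-1-1 → 1 (borrow)
  1-1-1 → 1 (borrow)
  1-1-1 → 1 (borrow)
  1-1-1 → 1 (borrow)
  1-1-1 → 1 (borrow)
  1-0-1 → 0
  1-0 → 1
  1-0 → 1
  0-0 → 0
  1-0 → 1
  0-1 → 1 (borrow)
  1-0-1 → 0

0b1101101111111101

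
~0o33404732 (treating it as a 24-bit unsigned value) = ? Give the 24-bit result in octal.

Each oct digit d becomes 7−d:
  3→4, 3→4, 4→3, 0→7, 4→3, 7→0, 3→4, 2→5

0o44373045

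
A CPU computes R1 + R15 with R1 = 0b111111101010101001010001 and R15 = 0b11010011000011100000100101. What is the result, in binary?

Add column by column in base 2, right to left:
  1+1 = 0 carry 1
  0+0+1 = 1
  0+1 = 1
  0+0 = 0
  1+0 = 1
  0+1 = 1
  1+0 = 1
  0+0 = 0
  0+0 = 0
  1+0 = 1
  0+0 = 0
  1+1 = 0 carry 1
  0+1+1 = 0 carry 1
  1+1+1 = 1 carry 1
  0+0+1 = 1
  1+0 = 1
  0+0 = 0
  1+0 = 1
  1+1 = 0 carry 1
  1+1+1 = 1 carry 1
  1+0+1 = 0 carry 1
  1+0+1 = 0 carry 1
  1+1+1 = 1 carry 1
  1+0+1 = 0 carry 1
  0+1+1 = 0 carry 1
  0+1+1 = 0 carry 1
  final carry 1

0b100010010101110001001110110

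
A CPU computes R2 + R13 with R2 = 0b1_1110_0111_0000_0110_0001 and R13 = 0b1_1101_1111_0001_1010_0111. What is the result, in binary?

Add column by column in base 2, right to left:
  1+1 = 0 carry 1
  0+1+1 = 0 carry 1
  0+1+1 = 0 carry 1
  0+0+1 = 1
  0+0 = 0
  1+1 = 0 carry 1
  1+0+1 = 0 carry 1
  0+1+1 = 0 carry 1
  0+1+1 = 0 carry 1
  0+0+1 = 1
  0+0 = 0
  0+0 = 0
  1+1 = 0 carry 1
  1+1+1 = 1 carry 1
  1+1+1 = 1 carry 1
  0+1+1 = 0 carry 1
  0+1+1 = 0 carry 1
  1+0+1 = 0 carry 1
  1+1+1 = 1 carry 1
  1+1+1 = 1 carry 1
  1+1+1 = 1 carry 1
  final carry 1

0b1111000110001000001000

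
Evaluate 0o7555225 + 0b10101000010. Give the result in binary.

0o7555225 = 0b111101101101010010101 in binary.
Add column by column in base 2, right to left:
  1+0 = 1
  0+1 = 1
  1+0 = 1
  0+0 = 0
  1+0 = 1
  0+0 = 0
  0+1 = 1
  1+0 = 1
  0+1 = 1
  1+0 = 1
  0+1 = 1
  1+0 = 1
  1+0 = 1
  0+0 = 0
  1+0 = 1
  1+0 = 1
  0+0 = 0
  1+0 = 1
  1+0 = 1
  1+0 = 1
  1+0 = 1

0b111101101111111010111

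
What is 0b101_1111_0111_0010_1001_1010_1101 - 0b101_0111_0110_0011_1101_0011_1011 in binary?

Subtract column by column in base 2:
  1-1 → 0
  0-1 → 1 (borrow)
  1-0-1 → 0
  1-1 → 0
  0-1 → 1 (borrow)
  1-1-1 → 1 (borrow)
  0-0-1 → 1 (borrow)
  1-0-1 → 0
  1-1 → 0
  0-0 → 0
  0-1 → 1 (borrow)
  1-1-1 → 1 (borrow)
  0-1-1 → 0 (borrow)
  1-1-1 → 1 (borrow)
  0-0-1 → 1 (borrow)
  0-0-1 → 1 (borrow)
  1-0-1 → 0
  1-1 → 0
  1-1 → 0
  0-0 → 0
  1-1 → 0
  1-1 → 0
  1-1 → 0
  1-0 → 1
  1-1 → 0
  0-0 → 0
  1-1 → 0

0b100000001110110001110010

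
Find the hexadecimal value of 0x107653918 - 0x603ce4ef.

Subtract column by column in base 16:
  8-f → 9 (borrow)
  1-e-1 → 2 (borrow)
  9-4-1 → 4
  3-e → 5 (borrow)
  5-c-1 → 8 (borrow)
  6-3-1 → 2
  7-0 → 7
  0-6 → a (borrow)
  1-0-1 → 0

0xa7285429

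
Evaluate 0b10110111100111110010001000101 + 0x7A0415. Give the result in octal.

0o2733364132

0b10110111100111110010001000101 = 0o2674762105 in octal.
0x7A0415 = 0o36402025 in octal.
Add column by column in base 8, right to left:
  5+5 = 2 carry 1
  0+2+1 = 3
  1+0 = 1
  2+2 = 4
  6+0 = 6
  7+4 = 3 carry 1
  4+6+1 = 3 carry 1
  7+3+1 = 3 carry 1
  6+0+1 = 7
  2+0 = 2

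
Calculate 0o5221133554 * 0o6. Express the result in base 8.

Multiply each base-8 digit by 6, carrying:
  4×6 = 24 → write 0 carry 3
  5×6+3 = 33 → write 1 carry 4
  5×6+4 = 34 → write 2 carry 4
  3×6+4 = 22 → write 6 carry 2
  3×6+2 = 20 → write 4 carry 2
  1×6+2 = 8 → write 0 carry 1
  1×6+1 = 7 → write 7
  2×6 = 12 → write 4 carry 1
  2×6+1 = 13 → write 5 carry 1
  5×6+1 = 31 → write 7 carry 3
  remaining carry: 3

0o37547046210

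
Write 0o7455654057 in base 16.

Each octal digit is 3 bits: 7=111 4=100 5=101 5=101 6=110 5=101 4=100 0=000 5=101 7=111.
Group the bits into nibbles: 0011 1100 1011 0111 0101 1000 0010 1111 → 3CB7582F.

0x3CB7582F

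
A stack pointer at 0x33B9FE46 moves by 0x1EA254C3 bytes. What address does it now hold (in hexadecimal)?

Add column by column in base 16, right to left:
  6+3 = 9
  4+C = 0 carry 1
  E+4+1 = 3 carry 1
  F+5+1 = 5 carry 1
  9+2+1 = C
  B+A = 5 carry 1
  3+E+1 = 2 carry 1
  3+1+1 = 5

0x525C5309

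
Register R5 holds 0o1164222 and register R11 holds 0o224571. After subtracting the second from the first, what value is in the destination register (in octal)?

Subtract column by column in base 8:
  2-1 → 1
  2-7 → 3 (borrow)
  2-5-1 → 4 (borrow)
  4-4-1 → 7 (borrow)
  6-2-1 → 3
  1-2 → 7 (borrow)
  1-0-1 → 0

0o737431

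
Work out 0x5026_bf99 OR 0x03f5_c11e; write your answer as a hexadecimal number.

0x53f7ff9f

OR each hex digit independently (no carries):
  5|0=5, 0|3=3, 2|f=f, 6|5=7, b|c=f, f|1=f, 9|1=9, 9|e=f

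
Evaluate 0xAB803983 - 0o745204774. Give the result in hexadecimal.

0o745204774 = 0x79509FC in hexadecimal.
Subtract column by column in base 16:
  3-C → 7 (borrow)
  8-F-1 → 8 (borrow)
  9-9-1 → F (borrow)
  3-0-1 → 2
  0-5 → B (borrow)
  8-9-1 → E (borrow)
  B-7-1 → 3
  A-0 → A

0xA3EB2F87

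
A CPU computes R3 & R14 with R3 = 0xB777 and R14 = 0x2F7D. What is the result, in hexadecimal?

AND each hex digit independently (no carries):
  B&2=2, 7&F=7, 7&7=7, 7&D=5

0x2775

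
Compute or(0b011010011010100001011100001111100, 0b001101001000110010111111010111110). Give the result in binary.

OR bit by bit (1 where either bit is 1):
  011010011010100001011100001111100
| 001101001000110010111111010111110
= 011111011010110011111111011111110

0b011111011010110011111111011111110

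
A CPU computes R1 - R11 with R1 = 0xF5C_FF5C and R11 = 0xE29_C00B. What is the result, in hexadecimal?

0x1333F51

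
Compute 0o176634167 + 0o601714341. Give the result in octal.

0o1000550530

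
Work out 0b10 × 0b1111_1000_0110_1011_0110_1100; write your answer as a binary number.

Multiply each base-2 digit by 2, carrying:
  0×2 = 0 → write 0
  0×2 = 0 → write 0
  1×2 = 2 → write 0 carry 1
  1×2+1 = 3 → write 1 carry 1
  0×2+1 = 1 → write 1
  1×2 = 2 → write 0 carry 1
  1×2+1 = 3 → write 1 carry 1
  0×2+1 = 1 → write 1
  1×2 = 2 → write 0 carry 1
  1×2+1 = 3 → write 1 carry 1
  0×2+1 = 1 → write 1
  1×2 = 2 → write 0 carry 1
  0×2+1 = 1 → write 1
  1×2 = 2 → write 0 carry 1
  1×2+1 = 3 → write 1 carry 1
  0×2+1 = 1 → write 1
  0×2 = 0 → write 0
  0×2 = 0 → write 0
  0×2 = 0 → write 0
  1×2 = 2 → write 0 carry 1
  1×2+1 = 3 → write 1 carry 1
  1×2+1 = 3 → write 1 carry 1
  1×2+1 = 3 → write 1 carry 1
  1×2+1 = 3 → write 1 carry 1
  remaining carry: 1

0b1111100001101011011011000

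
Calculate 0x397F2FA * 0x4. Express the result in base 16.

Multiply each base-16 digit by 4, carrying:
  A×4 = 40 → write 8 carry 2
  F×4+2 = 62 → write E carry 3
  2×4+3 = 11 → write B
  F×4 = 60 → write C carry 3
  7×4+3 = 31 → write F carry 1
  9×4+1 = 37 → write 5 carry 2
  3×4+2 = 14 → write E

0xE5FCBE8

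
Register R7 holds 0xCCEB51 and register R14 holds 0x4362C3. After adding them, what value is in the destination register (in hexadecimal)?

Add column by column in base 16, right to left:
  1+3 = 4
  5+C = 1 carry 1
  B+2+1 = E
  E+6 = 4 carry 1
  C+3+1 = 0 carry 1
  C+4+1 = 1 carry 1
  final carry 1

0x1104E14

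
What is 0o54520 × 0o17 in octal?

0o1235660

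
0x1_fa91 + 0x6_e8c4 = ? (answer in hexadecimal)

Add column by column in base 16, right to left:
  1+4 = 5
  9+c = 5 carry 1
  a+8+1 = 3 carry 1
  f+e+1 = e carry 1
  1+6+1 = 8

0x8e355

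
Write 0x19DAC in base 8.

0o316654

Expand each hex digit to 4 bits: 1=0001 9=1001 D=1101 A=1010 C=1100.
Group the bits in threes: 011 001 110 110 101 100 → 316654.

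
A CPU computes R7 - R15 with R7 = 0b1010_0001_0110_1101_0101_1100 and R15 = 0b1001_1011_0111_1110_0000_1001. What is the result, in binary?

Subtract column by column in base 2:
  0-1 → 1 (borrow)
  0-0-1 → 1 (borrow)
  1-0-1 → 0
  1-1 → 0
  1-0 → 1
  0-0 → 0
  1-0 → 1
  0-0 → 0
  1-0 → 1
  0-1 → 1 (borrow)
  1-1-1 → 1 (borrow)
  1-1-1 → 1 (borrow)
  0-1-1 → 0 (borrow)
  1-1-1 → 1 (borrow)
  1-1-1 → 1 (borrow)
  0-0-1 → 1 (borrow)
  1-1-1 → 1 (borrow)
  0-1-1 → 0 (borrow)
  0-0-1 → 1 (borrow)
  0-1-1 → 0 (borrow)
  0-1-1 → 0 (borrow)
  1-0-1 → 0
  0-0 → 0
  1-1 → 0

0b1011110111101010011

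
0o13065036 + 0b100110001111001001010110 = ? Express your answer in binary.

0b110001010101110001110100

0o13065036 = 0b1011000110101000011110 in binary.
Add column by column in base 2, right to left:
  0+0 = 0
  1+1 = 0 carry 1
  1+1+1 = 1 carry 1
  1+0+1 = 0 carry 1
  1+1+1 = 1 carry 1
  0+0+1 = 1
  0+1 = 1
  0+0 = 0
  0+0 = 0
  1+1 = 0 carry 1
  0+0+1 = 1
  1+0 = 1
  0+1 = 1
  1+1 = 0 carry 1
  1+1+1 = 1 carry 1
  0+1+1 = 0 carry 1
  0+0+1 = 1
  0+0 = 0
  1+0 = 1
  1+1 = 0 carry 1
  0+1+1 = 0 carry 1
  1+0+1 = 0 carry 1
  0+0+1 = 1
  0+1 = 1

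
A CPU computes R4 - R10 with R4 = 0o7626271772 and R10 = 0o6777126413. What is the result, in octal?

0o627143357

Subtract column by column in base 8:
  2-3 → 7 (borrow)
  7-1-1 → 5
  7-4 → 3
  1-6 → 3 (borrow)
  7-2-1 → 4
  2-1 → 1
  6-7 → 7 (borrow)
  2-7-1 → 2 (borrow)
  6-7-1 → 6 (borrow)
  7-6-1 → 0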